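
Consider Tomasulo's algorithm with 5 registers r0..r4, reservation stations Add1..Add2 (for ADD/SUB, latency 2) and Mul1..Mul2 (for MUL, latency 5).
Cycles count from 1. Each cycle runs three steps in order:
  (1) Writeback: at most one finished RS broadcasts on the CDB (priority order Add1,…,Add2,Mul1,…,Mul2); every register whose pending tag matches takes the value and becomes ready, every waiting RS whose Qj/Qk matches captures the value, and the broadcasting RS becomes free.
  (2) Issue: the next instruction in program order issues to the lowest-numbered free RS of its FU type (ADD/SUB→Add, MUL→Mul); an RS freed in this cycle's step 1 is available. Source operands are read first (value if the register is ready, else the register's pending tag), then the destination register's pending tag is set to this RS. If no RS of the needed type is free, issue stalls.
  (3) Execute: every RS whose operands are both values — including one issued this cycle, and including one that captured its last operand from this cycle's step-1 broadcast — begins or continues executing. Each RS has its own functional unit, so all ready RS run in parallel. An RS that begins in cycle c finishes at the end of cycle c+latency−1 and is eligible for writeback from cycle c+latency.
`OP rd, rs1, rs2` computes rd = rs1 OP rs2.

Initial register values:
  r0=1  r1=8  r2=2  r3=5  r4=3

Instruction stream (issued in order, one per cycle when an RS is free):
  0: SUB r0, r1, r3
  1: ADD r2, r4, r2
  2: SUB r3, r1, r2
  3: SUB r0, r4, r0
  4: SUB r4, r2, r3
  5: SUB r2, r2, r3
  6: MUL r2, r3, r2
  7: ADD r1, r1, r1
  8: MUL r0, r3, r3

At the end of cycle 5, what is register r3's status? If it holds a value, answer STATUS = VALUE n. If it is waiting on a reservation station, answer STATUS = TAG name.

  c1: issue SUB r0<-Add1  regs: r0:Add1,r1:8,r2:2,r3:5,r4:3
  c2: issue ADD r2<-Add2  regs: r0:Add1,r1:8,r2:Add2,r3:5,r4:3
  c3: CDB Add1=3; issue SUB r3<-Add1  regs: r0:3,r1:8,r2:Add2,r3:Add1,r4:3
  c4: CDB Add2=5; issue SUB r0<-Add2  regs: r0:Add2,r1:8,r2:5,r3:Add1,r4:3
  c5: stall  regs: r0:Add2,r1:8,r2:5,r3:Add1,r4:3

STATUS = TAG Add1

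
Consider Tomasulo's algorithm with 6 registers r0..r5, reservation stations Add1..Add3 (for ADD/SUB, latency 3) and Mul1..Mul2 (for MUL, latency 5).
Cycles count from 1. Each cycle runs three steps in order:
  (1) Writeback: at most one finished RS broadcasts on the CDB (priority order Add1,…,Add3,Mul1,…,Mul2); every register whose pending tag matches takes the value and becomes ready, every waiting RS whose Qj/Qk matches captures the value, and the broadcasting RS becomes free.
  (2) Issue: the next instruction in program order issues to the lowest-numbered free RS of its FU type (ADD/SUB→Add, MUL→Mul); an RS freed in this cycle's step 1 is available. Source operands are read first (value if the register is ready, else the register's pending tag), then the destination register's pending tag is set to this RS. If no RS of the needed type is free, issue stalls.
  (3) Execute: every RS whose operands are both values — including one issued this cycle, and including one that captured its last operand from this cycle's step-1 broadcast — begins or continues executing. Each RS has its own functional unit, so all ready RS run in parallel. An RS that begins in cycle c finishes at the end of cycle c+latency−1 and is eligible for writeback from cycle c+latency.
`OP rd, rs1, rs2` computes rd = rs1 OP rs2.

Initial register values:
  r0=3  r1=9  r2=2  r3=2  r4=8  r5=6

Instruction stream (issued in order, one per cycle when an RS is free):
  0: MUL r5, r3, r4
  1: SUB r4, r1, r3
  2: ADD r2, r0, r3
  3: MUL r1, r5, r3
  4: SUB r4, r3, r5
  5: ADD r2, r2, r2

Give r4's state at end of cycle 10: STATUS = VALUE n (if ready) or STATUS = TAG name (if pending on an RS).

STATUS = VALUE -14

  c1: issue MUL r5<-Mul1  regs: r0:3,r1:9,r2:2,r3:2,r4:8,r5:Mul1
  c2: issue SUB r4<-Add1  regs: r0:3,r1:9,r2:2,r3:2,r4:Add1,r5:Mul1
  c3: issue ADD r2<-Add2  regs: r0:3,r1:9,r2:Add2,r3:2,r4:Add1,r5:Mul1
  c4: issue MUL r1<-Mul2  regs: r0:3,r1:Mul2,r2:Add2,r3:2,r4:Add1,r5:Mul1
  c5: CDB Add1=7; issue SUB r4<-Add1  regs: r0:3,r1:Mul2,r2:Add2,r3:2,r4:Add1,r5:Mul1
  c6: CDB Add2=5; issue ADD r2<-Add2  regs: r0:3,r1:Mul2,r2:Add2,r3:2,r4:Add1,r5:Mul1
  c7: CDB Mul1=16  regs: r0:3,r1:Mul2,r2:Add2,r3:2,r4:Add1,r5:16
  c8: -  regs: r0:3,r1:Mul2,r2:Add2,r3:2,r4:Add1,r5:16
  c9: CDB Add2=10  regs: r0:3,r1:Mul2,r2:10,r3:2,r4:Add1,r5:16
  c10: CDB Add1=-14  regs: r0:3,r1:Mul2,r2:10,r3:2,r4:-14,r5:16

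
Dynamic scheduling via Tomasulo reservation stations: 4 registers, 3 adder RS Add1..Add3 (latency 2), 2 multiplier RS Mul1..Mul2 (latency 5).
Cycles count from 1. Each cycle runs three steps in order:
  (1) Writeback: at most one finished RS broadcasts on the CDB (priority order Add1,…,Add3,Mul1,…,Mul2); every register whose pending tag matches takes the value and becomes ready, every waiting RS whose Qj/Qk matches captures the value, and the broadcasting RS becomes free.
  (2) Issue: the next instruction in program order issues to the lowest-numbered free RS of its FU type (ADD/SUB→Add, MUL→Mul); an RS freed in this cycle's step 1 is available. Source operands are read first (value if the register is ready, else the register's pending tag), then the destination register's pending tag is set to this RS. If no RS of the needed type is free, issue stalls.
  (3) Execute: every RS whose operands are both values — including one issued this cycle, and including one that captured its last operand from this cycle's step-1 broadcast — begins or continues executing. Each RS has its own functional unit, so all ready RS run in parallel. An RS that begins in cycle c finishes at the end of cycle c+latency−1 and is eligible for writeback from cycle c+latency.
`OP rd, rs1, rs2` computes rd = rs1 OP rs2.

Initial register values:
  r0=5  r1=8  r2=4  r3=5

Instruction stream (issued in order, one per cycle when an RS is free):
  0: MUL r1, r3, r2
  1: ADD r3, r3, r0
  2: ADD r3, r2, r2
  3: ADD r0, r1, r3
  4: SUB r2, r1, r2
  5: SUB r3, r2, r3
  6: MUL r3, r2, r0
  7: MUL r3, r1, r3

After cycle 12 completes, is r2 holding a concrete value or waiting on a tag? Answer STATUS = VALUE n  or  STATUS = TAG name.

cycle 1: issue MUL r1<-Mul1 // r0:5,r1:Mul1,r2:4,r3:5
cycle 2: issue ADD r3<-Add1 // r0:5,r1:Mul1,r2:4,r3:Add1
cycle 3: issue ADD r3<-Add2 // r0:5,r1:Mul1,r2:4,r3:Add2
cycle 4: CDB Add1=10; issue ADD r0<-Add1 // r0:Add1,r1:Mul1,r2:4,r3:Add2
cycle 5: CDB Add2=8; issue SUB r2<-Add2 // r0:Add1,r1:Mul1,r2:Add2,r3:8
cycle 6: CDB Mul1=20; issue SUB r3<-Add3 // r0:Add1,r1:20,r2:Add2,r3:Add3
cycle 7: issue MUL r3<-Mul1 // r0:Add1,r1:20,r2:Add2,r3:Mul1
cycle 8: CDB Add1=28; issue MUL r3<-Mul2 // r0:28,r1:20,r2:Add2,r3:Mul2
cycle 9: CDB Add2=16 // r0:28,r1:20,r2:16,r3:Mul2
cycle 10: - // r0:28,r1:20,r2:16,r3:Mul2
cycle 11: CDB Add3=8 // r0:28,r1:20,r2:16,r3:Mul2
cycle 12: - // r0:28,r1:20,r2:16,r3:Mul2

STATUS = VALUE 16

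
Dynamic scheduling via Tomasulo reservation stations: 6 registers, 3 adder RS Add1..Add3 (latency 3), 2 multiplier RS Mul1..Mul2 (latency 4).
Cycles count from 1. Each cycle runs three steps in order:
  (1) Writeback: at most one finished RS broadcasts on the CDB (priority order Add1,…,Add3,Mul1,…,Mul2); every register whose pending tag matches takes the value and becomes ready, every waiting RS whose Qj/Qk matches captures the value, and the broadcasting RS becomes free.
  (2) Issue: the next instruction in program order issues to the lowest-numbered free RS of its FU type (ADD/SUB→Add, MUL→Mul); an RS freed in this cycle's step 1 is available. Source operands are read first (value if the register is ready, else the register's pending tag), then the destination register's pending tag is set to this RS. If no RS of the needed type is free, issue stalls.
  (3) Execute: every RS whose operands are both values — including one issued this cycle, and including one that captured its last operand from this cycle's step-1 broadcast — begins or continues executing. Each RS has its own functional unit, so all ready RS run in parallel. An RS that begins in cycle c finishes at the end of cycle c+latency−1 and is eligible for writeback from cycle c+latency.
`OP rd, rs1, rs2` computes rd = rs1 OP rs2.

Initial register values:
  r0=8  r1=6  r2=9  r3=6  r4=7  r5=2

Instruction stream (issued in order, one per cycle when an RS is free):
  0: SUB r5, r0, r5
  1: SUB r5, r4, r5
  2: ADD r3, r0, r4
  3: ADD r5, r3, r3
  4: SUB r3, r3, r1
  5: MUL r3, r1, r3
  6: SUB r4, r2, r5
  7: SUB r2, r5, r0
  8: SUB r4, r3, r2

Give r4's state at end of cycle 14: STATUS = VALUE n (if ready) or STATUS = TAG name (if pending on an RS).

c1: issue SUB r5<-Add1 | r0:8,r1:6,r2:9,r3:6,r4:7,r5:Add1
c2: issue SUB r5<-Add2 | r0:8,r1:6,r2:9,r3:6,r4:7,r5:Add2
c3: issue ADD r3<-Add3 | r0:8,r1:6,r2:9,r3:Add3,r4:7,r5:Add2
c4: CDB Add1=6; issue ADD r5<-Add1 | r0:8,r1:6,r2:9,r3:Add3,r4:7,r5:Add1
c5: stall | r0:8,r1:6,r2:9,r3:Add3,r4:7,r5:Add1
c6: CDB Add3=15; issue SUB r3<-Add3 | r0:8,r1:6,r2:9,r3:Add3,r4:7,r5:Add1
c7: CDB Add2=1; issue MUL r3<-Mul1 | r0:8,r1:6,r2:9,r3:Mul1,r4:7,r5:Add1
c8: issue SUB r4<-Add2 | r0:8,r1:6,r2:9,r3:Mul1,r4:Add2,r5:Add1
c9: CDB Add1=30; issue SUB r2<-Add1 | r0:8,r1:6,r2:Add1,r3:Mul1,r4:Add2,r5:30
c10: CDB Add3=9; issue SUB r4<-Add3 | r0:8,r1:6,r2:Add1,r3:Mul1,r4:Add3,r5:30
c11: - | r0:8,r1:6,r2:Add1,r3:Mul1,r4:Add3,r5:30
c12: CDB Add1=22 | r0:8,r1:6,r2:22,r3:Mul1,r4:Add3,r5:30
c13: CDB Add2=-21 | r0:8,r1:6,r2:22,r3:Mul1,r4:Add3,r5:30
c14: CDB Mul1=54 | r0:8,r1:6,r2:22,r3:54,r4:Add3,r5:30

STATUS = TAG Add3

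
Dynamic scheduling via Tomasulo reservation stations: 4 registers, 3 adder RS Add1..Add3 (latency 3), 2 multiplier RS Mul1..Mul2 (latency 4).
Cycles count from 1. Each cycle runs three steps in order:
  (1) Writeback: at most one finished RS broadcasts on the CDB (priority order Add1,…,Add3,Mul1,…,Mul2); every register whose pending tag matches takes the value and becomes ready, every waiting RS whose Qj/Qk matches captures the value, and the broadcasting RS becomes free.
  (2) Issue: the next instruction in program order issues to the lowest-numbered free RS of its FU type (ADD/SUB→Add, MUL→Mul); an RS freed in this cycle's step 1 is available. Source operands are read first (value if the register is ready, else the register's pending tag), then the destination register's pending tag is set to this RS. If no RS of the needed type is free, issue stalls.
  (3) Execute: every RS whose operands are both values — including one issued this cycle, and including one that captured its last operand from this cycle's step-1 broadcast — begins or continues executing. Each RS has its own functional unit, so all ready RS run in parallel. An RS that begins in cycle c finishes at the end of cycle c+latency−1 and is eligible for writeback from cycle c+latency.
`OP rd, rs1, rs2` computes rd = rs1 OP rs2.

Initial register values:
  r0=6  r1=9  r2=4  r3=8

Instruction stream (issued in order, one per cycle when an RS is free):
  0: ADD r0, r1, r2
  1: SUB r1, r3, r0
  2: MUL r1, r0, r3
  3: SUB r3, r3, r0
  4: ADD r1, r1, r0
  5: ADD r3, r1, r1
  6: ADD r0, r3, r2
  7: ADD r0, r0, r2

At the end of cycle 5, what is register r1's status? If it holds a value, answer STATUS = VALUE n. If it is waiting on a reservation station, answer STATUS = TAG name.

STATUS = TAG Add3

  c1: issue ADD r0<-Add1  regs: r0:Add1,r1:9,r2:4,r3:8
  c2: issue SUB r1<-Add2  regs: r0:Add1,r1:Add2,r2:4,r3:8
  c3: issue MUL r1<-Mul1  regs: r0:Add1,r1:Mul1,r2:4,r3:8
  c4: CDB Add1=13; issue SUB r3<-Add1  regs: r0:13,r1:Mul1,r2:4,r3:Add1
  c5: issue ADD r1<-Add3  regs: r0:13,r1:Add3,r2:4,r3:Add1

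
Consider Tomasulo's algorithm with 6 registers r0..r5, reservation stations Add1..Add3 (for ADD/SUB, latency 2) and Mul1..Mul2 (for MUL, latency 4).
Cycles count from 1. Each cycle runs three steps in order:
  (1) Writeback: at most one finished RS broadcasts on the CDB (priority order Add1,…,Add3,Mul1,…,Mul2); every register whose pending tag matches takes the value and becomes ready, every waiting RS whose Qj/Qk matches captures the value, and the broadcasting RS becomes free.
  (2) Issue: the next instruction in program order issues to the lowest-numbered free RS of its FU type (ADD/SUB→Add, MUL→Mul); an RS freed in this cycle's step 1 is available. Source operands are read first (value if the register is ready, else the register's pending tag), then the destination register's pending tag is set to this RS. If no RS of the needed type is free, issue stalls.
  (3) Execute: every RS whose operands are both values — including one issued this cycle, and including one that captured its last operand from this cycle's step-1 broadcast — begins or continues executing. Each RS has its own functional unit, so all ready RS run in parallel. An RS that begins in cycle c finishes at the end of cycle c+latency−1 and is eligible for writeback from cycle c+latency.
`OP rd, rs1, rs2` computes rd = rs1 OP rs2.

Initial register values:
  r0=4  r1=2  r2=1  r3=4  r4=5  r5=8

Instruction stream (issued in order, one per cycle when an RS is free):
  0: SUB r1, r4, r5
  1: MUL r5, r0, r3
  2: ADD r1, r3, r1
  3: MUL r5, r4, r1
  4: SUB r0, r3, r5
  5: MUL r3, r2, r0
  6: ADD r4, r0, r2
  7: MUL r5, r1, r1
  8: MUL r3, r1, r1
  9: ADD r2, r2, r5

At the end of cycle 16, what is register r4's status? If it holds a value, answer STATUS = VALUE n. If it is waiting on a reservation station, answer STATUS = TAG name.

STATUS = VALUE 0

  c1: issue SUB r1<-Add1  regs: r0:4,r1:Add1,r2:1,r3:4,r4:5,r5:8
  c2: issue MUL r5<-Mul1  regs: r0:4,r1:Add1,r2:1,r3:4,r4:5,r5:Mul1
  c3: CDB Add1=-3; issue ADD r1<-Add1  regs: r0:4,r1:Add1,r2:1,r3:4,r4:5,r5:Mul1
  c4: issue MUL r5<-Mul2  regs: r0:4,r1:Add1,r2:1,r3:4,r4:5,r5:Mul2
  c5: CDB Add1=1; issue SUB r0<-Add1  regs: r0:Add1,r1:1,r2:1,r3:4,r4:5,r5:Mul2
  c6: CDB Mul1=16; issue MUL r3<-Mul1  regs: r0:Add1,r1:1,r2:1,r3:Mul1,r4:5,r5:Mul2
  c7: issue ADD r4<-Add2  regs: r0:Add1,r1:1,r2:1,r3:Mul1,r4:Add2,r5:Mul2
  c8: stall  regs: r0:Add1,r1:1,r2:1,r3:Mul1,r4:Add2,r5:Mul2
  c9: CDB Mul2=5; issue MUL r5<-Mul2  regs: r0:Add1,r1:1,r2:1,r3:Mul1,r4:Add2,r5:Mul2
  c10: stall  regs: r0:Add1,r1:1,r2:1,r3:Mul1,r4:Add2,r5:Mul2
  c11: CDB Add1=-1; stall  regs: r0:-1,r1:1,r2:1,r3:Mul1,r4:Add2,r5:Mul2
  c12: stall  regs: r0:-1,r1:1,r2:1,r3:Mul1,r4:Add2,r5:Mul2
  c13: CDB Add2=0; stall  regs: r0:-1,r1:1,r2:1,r3:Mul1,r4:0,r5:Mul2
  c14: CDB Mul2=1; issue MUL r3<-Mul2  regs: r0:-1,r1:1,r2:1,r3:Mul2,r4:0,r5:1
  c15: CDB Mul1=-1; issue ADD r2<-Add1  regs: r0:-1,r1:1,r2:Add1,r3:Mul2,r4:0,r5:1
  c16: -  regs: r0:-1,r1:1,r2:Add1,r3:Mul2,r4:0,r5:1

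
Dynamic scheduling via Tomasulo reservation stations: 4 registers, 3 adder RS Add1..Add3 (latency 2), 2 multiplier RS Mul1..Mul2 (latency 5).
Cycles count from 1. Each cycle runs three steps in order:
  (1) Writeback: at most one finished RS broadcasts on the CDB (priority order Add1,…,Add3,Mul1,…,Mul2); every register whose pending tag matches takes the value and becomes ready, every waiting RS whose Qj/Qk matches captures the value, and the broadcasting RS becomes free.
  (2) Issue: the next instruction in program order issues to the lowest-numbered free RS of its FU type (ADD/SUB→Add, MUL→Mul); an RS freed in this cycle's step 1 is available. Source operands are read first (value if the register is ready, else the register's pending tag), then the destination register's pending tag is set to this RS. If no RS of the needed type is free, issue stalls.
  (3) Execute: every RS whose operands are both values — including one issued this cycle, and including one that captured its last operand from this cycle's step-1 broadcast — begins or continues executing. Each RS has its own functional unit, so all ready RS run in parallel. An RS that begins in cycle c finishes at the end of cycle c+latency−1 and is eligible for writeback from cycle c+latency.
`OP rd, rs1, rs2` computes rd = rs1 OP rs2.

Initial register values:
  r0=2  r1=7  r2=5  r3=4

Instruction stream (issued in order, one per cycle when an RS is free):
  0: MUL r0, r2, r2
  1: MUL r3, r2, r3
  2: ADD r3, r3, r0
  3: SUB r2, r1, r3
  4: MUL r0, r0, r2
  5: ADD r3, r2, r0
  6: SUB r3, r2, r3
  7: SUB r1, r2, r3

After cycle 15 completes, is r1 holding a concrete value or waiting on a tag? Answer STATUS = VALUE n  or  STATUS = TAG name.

c1: issue MUL r0<-Mul1 | r0:Mul1,r1:7,r2:5,r3:4
c2: issue MUL r3<-Mul2 | r0:Mul1,r1:7,r2:5,r3:Mul2
c3: issue ADD r3<-Add1 | r0:Mul1,r1:7,r2:5,r3:Add1
c4: issue SUB r2<-Add2 | r0:Mul1,r1:7,r2:Add2,r3:Add1
c5: stall | r0:Mul1,r1:7,r2:Add2,r3:Add1
c6: CDB Mul1=25; issue MUL r0<-Mul1 | r0:Mul1,r1:7,r2:Add2,r3:Add1
c7: CDB Mul2=20; issue ADD r3<-Add3 | r0:Mul1,r1:7,r2:Add2,r3:Add3
c8: stall | r0:Mul1,r1:7,r2:Add2,r3:Add3
c9: CDB Add1=45; issue SUB r3<-Add1 | r0:Mul1,r1:7,r2:Add2,r3:Add1
c10: stall | r0:Mul1,r1:7,r2:Add2,r3:Add1
c11: CDB Add2=-38; issue SUB r1<-Add2 | r0:Mul1,r1:Add2,r2:-38,r3:Add1
c12: - | r0:Mul1,r1:Add2,r2:-38,r3:Add1
c13: - | r0:Mul1,r1:Add2,r2:-38,r3:Add1
c14: - | r0:Mul1,r1:Add2,r2:-38,r3:Add1
c15: - | r0:Mul1,r1:Add2,r2:-38,r3:Add1

STATUS = TAG Add2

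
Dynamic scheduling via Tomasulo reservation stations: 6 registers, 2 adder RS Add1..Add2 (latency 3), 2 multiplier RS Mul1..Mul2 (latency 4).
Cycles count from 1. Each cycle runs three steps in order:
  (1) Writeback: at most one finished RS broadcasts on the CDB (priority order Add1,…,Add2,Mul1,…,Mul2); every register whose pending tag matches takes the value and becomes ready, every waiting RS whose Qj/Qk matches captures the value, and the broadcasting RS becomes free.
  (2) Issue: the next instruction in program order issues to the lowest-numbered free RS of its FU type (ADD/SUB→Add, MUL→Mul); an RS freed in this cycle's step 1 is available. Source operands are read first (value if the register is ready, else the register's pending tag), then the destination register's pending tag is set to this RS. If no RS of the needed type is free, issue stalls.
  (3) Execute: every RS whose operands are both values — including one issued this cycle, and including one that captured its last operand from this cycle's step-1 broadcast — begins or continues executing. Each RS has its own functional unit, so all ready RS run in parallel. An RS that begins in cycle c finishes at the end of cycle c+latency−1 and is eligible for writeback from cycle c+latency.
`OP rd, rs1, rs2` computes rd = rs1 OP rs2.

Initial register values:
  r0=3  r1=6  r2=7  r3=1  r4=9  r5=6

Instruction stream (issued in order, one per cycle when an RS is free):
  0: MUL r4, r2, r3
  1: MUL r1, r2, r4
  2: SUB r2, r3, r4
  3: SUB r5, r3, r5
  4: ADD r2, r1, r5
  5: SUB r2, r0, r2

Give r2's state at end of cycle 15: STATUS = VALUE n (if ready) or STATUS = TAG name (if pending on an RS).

STATUS = VALUE -41

c1: issue MUL r4<-Mul1 | r0:3,r1:6,r2:7,r3:1,r4:Mul1,r5:6
c2: issue MUL r1<-Mul2 | r0:3,r1:Mul2,r2:7,r3:1,r4:Mul1,r5:6
c3: issue SUB r2<-Add1 | r0:3,r1:Mul2,r2:Add1,r3:1,r4:Mul1,r5:6
c4: issue SUB r5<-Add2 | r0:3,r1:Mul2,r2:Add1,r3:1,r4:Mul1,r5:Add2
c5: CDB Mul1=7; stall | r0:3,r1:Mul2,r2:Add1,r3:1,r4:7,r5:Add2
c6: stall | r0:3,r1:Mul2,r2:Add1,r3:1,r4:7,r5:Add2
c7: CDB Add2=-5; issue ADD r2<-Add2 | r0:3,r1:Mul2,r2:Add2,r3:1,r4:7,r5:-5
c8: CDB Add1=-6; issue SUB r2<-Add1 | r0:3,r1:Mul2,r2:Add1,r3:1,r4:7,r5:-5
c9: CDB Mul2=49 | r0:3,r1:49,r2:Add1,r3:1,r4:7,r5:-5
c10: - | r0:3,r1:49,r2:Add1,r3:1,r4:7,r5:-5
c11: - | r0:3,r1:49,r2:Add1,r3:1,r4:7,r5:-5
c12: CDB Add2=44 | r0:3,r1:49,r2:Add1,r3:1,r4:7,r5:-5
c13: - | r0:3,r1:49,r2:Add1,r3:1,r4:7,r5:-5
c14: - | r0:3,r1:49,r2:Add1,r3:1,r4:7,r5:-5
c15: CDB Add1=-41 | r0:3,r1:49,r2:-41,r3:1,r4:7,r5:-5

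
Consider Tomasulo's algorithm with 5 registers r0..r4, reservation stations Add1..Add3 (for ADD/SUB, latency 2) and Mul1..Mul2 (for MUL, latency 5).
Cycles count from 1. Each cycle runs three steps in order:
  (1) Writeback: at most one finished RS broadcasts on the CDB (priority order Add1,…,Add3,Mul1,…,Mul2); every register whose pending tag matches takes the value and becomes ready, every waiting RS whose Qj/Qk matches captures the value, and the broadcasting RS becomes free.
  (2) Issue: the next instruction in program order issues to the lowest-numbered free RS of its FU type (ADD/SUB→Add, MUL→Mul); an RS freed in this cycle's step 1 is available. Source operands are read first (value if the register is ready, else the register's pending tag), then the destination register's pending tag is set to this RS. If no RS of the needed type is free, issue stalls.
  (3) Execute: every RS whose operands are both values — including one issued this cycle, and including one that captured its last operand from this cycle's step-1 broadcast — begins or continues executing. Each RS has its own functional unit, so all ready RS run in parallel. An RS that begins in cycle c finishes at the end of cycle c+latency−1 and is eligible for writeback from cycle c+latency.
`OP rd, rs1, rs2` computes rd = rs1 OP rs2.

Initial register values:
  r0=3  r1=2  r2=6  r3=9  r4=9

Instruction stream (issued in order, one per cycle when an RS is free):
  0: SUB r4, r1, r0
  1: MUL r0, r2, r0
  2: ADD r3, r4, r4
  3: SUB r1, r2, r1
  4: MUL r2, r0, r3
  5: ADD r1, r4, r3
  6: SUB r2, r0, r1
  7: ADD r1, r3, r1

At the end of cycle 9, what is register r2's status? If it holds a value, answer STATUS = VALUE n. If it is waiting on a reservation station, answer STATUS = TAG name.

STATUS = TAG Add2

cycle 1: issue SUB r4<-Add1 // r0:3,r1:2,r2:6,r3:9,r4:Add1
cycle 2: issue MUL r0<-Mul1 // r0:Mul1,r1:2,r2:6,r3:9,r4:Add1
cycle 3: CDB Add1=-1; issue ADD r3<-Add1 // r0:Mul1,r1:2,r2:6,r3:Add1,r4:-1
cycle 4: issue SUB r1<-Add2 // r0:Mul1,r1:Add2,r2:6,r3:Add1,r4:-1
cycle 5: CDB Add1=-2; issue MUL r2<-Mul2 // r0:Mul1,r1:Add2,r2:Mul2,r3:-2,r4:-1
cycle 6: CDB Add2=4; issue ADD r1<-Add1 // r0:Mul1,r1:Add1,r2:Mul2,r3:-2,r4:-1
cycle 7: CDB Mul1=18; issue SUB r2<-Add2 // r0:18,r1:Add1,r2:Add2,r3:-2,r4:-1
cycle 8: CDB Add1=-3; issue ADD r1<-Add1 // r0:18,r1:Add1,r2:Add2,r3:-2,r4:-1
cycle 9: - // r0:18,r1:Add1,r2:Add2,r3:-2,r4:-1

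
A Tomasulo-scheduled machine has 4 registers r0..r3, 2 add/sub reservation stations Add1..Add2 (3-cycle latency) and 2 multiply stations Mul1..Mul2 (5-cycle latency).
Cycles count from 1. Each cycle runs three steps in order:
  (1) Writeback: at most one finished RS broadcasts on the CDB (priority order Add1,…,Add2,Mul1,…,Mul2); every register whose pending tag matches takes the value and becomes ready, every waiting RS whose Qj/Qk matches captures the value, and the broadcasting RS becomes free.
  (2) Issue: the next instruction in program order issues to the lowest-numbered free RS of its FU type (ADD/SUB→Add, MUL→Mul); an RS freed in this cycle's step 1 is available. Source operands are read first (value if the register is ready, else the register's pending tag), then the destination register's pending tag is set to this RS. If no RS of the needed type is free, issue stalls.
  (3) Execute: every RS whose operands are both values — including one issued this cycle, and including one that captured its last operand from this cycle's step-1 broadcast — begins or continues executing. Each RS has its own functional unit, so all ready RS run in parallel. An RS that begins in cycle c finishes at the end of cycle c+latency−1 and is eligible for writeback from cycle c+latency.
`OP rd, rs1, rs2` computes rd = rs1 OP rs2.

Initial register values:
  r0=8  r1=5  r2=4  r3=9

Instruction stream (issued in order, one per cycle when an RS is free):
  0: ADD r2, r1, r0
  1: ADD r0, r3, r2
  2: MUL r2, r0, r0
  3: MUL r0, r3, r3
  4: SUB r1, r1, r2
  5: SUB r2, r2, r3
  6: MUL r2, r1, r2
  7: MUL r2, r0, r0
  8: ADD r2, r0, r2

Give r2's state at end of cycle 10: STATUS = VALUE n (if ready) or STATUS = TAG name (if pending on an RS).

  c1: issue ADD r2<-Add1  regs: r0:8,r1:5,r2:Add1,r3:9
  c2: issue ADD r0<-Add2  regs: r0:Add2,r1:5,r2:Add1,r3:9
  c3: issue MUL r2<-Mul1  regs: r0:Add2,r1:5,r2:Mul1,r3:9
  c4: CDB Add1=13; issue MUL r0<-Mul2  regs: r0:Mul2,r1:5,r2:Mul1,r3:9
  c5: issue SUB r1<-Add1  regs: r0:Mul2,r1:Add1,r2:Mul1,r3:9
  c6: stall  regs: r0:Mul2,r1:Add1,r2:Mul1,r3:9
  c7: CDB Add2=22; issue SUB r2<-Add2  regs: r0:Mul2,r1:Add1,r2:Add2,r3:9
  c8: stall  regs: r0:Mul2,r1:Add1,r2:Add2,r3:9
  c9: CDB Mul2=81; issue MUL r2<-Mul2  regs: r0:81,r1:Add1,r2:Mul2,r3:9
  c10: stall  regs: r0:81,r1:Add1,r2:Mul2,r3:9

STATUS = TAG Mul2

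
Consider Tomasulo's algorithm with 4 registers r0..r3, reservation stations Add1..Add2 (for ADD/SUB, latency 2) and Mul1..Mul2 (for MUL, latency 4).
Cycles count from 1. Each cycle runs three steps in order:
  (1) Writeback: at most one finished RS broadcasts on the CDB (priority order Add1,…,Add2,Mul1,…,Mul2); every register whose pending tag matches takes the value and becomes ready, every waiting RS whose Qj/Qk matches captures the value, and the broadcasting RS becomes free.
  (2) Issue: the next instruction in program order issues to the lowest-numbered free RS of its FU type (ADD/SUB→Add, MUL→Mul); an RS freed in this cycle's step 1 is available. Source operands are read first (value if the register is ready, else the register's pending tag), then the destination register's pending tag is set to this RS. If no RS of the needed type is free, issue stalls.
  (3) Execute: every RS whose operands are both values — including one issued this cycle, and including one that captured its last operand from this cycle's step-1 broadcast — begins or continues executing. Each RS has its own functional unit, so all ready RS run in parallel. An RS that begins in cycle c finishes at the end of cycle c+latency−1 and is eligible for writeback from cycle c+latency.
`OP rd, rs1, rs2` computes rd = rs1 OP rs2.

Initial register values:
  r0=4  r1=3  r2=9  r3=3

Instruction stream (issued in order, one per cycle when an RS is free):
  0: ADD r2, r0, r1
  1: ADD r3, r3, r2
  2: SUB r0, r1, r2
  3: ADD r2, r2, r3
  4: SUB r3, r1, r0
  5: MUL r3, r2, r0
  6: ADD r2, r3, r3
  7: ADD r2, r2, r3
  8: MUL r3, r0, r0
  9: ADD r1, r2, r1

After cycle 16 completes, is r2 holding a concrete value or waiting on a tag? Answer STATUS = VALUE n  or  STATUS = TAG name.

cycle 1: issue ADD r2<-Add1 // r0:4,r1:3,r2:Add1,r3:3
cycle 2: issue ADD r3<-Add2 // r0:4,r1:3,r2:Add1,r3:Add2
cycle 3: CDB Add1=7; issue SUB r0<-Add1 // r0:Add1,r1:3,r2:7,r3:Add2
cycle 4: stall // r0:Add1,r1:3,r2:7,r3:Add2
cycle 5: CDB Add1=-4; issue ADD r2<-Add1 // r0:-4,r1:3,r2:Add1,r3:Add2
cycle 6: CDB Add2=10; issue SUB r3<-Add2 // r0:-4,r1:3,r2:Add1,r3:Add2
cycle 7: issue MUL r3<-Mul1 // r0:-4,r1:3,r2:Add1,r3:Mul1
cycle 8: CDB Add1=17; issue ADD r2<-Add1 // r0:-4,r1:3,r2:Add1,r3:Mul1
cycle 9: CDB Add2=7; issue ADD r2<-Add2 // r0:-4,r1:3,r2:Add2,r3:Mul1
cycle 10: issue MUL r3<-Mul2 // r0:-4,r1:3,r2:Add2,r3:Mul2
cycle 11: stall // r0:-4,r1:3,r2:Add2,r3:Mul2
cycle 12: CDB Mul1=-68; stall // r0:-4,r1:3,r2:Add2,r3:Mul2
cycle 13: stall // r0:-4,r1:3,r2:Add2,r3:Mul2
cycle 14: CDB Add1=-136; issue ADD r1<-Add1 // r0:-4,r1:Add1,r2:Add2,r3:Mul2
cycle 15: CDB Mul2=16 // r0:-4,r1:Add1,r2:Add2,r3:16
cycle 16: CDB Add2=-204 // r0:-4,r1:Add1,r2:-204,r3:16

STATUS = VALUE -204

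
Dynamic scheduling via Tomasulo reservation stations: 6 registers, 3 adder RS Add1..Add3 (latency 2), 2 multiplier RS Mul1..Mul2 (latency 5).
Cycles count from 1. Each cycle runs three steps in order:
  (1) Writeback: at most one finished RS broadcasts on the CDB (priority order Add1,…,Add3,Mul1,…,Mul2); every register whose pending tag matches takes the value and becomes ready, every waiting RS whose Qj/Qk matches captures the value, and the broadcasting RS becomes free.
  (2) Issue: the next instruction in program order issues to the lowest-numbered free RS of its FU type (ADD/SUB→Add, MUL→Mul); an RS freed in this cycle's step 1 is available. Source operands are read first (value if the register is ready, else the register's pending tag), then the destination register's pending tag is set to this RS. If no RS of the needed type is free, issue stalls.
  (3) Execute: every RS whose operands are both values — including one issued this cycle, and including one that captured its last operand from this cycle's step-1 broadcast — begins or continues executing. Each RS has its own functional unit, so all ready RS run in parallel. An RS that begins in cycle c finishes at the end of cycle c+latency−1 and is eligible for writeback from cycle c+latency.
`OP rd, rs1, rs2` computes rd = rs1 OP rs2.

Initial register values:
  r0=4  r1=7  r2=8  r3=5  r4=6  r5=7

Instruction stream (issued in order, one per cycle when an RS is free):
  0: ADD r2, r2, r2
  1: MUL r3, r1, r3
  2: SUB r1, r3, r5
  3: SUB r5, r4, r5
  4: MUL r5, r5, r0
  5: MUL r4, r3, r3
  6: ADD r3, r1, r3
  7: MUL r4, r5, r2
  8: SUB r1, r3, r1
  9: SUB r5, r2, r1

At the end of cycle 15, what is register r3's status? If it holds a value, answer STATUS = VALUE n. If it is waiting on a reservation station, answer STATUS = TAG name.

  c1: issue ADD r2<-Add1  regs: r0:4,r1:7,r2:Add1,r3:5,r4:6,r5:7
  c2: issue MUL r3<-Mul1  regs: r0:4,r1:7,r2:Add1,r3:Mul1,r4:6,r5:7
  c3: CDB Add1=16; issue SUB r1<-Add1  regs: r0:4,r1:Add1,r2:16,r3:Mul1,r4:6,r5:7
  c4: issue SUB r5<-Add2  regs: r0:4,r1:Add1,r2:16,r3:Mul1,r4:6,r5:Add2
  c5: issue MUL r5<-Mul2  regs: r0:4,r1:Add1,r2:16,r3:Mul1,r4:6,r5:Mul2
  c6: CDB Add2=-1; stall  regs: r0:4,r1:Add1,r2:16,r3:Mul1,r4:6,r5:Mul2
  c7: CDB Mul1=35; issue MUL r4<-Mul1  regs: r0:4,r1:Add1,r2:16,r3:35,r4:Mul1,r5:Mul2
  c8: issue ADD r3<-Add2  regs: r0:4,r1:Add1,r2:16,r3:Add2,r4:Mul1,r5:Mul2
  c9: CDB Add1=28; stall  regs: r0:4,r1:28,r2:16,r3:Add2,r4:Mul1,r5:Mul2
  c10: stall  regs: r0:4,r1:28,r2:16,r3:Add2,r4:Mul1,r5:Mul2
  c11: CDB Add2=63; stall  regs: r0:4,r1:28,r2:16,r3:63,r4:Mul1,r5:Mul2
  c12: CDB Mul1=1225; issue MUL r4<-Mul1  regs: r0:4,r1:28,r2:16,r3:63,r4:Mul1,r5:Mul2
  c13: CDB Mul2=-4; issue SUB r1<-Add1  regs: r0:4,r1:Add1,r2:16,r3:63,r4:Mul1,r5:-4
  c14: issue SUB r5<-Add2  regs: r0:4,r1:Add1,r2:16,r3:63,r4:Mul1,r5:Add2
  c15: CDB Add1=35  regs: r0:4,r1:35,r2:16,r3:63,r4:Mul1,r5:Add2

STATUS = VALUE 63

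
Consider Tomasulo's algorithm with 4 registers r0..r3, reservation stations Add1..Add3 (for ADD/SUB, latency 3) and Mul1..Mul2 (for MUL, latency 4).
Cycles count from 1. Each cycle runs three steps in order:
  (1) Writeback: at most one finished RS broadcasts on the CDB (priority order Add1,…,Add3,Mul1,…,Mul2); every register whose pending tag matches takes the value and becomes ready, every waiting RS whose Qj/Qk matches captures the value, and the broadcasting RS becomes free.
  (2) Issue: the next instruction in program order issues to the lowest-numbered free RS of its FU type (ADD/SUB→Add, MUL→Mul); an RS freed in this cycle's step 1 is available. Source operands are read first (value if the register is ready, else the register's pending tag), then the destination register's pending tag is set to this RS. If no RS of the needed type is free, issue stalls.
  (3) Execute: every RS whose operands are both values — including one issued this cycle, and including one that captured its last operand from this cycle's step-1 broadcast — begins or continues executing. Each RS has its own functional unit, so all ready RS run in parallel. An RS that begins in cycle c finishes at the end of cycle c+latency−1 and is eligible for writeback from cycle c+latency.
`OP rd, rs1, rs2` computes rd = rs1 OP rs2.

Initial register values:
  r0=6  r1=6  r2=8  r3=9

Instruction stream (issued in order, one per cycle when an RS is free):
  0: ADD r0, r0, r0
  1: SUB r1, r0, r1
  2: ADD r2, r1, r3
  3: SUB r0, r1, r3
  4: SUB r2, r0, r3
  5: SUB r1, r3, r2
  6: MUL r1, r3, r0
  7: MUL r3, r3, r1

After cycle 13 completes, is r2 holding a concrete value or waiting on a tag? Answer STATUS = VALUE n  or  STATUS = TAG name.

cycle 1: issue ADD r0<-Add1 // r0:Add1,r1:6,r2:8,r3:9
cycle 2: issue SUB r1<-Add2 // r0:Add1,r1:Add2,r2:8,r3:9
cycle 3: issue ADD r2<-Add3 // r0:Add1,r1:Add2,r2:Add3,r3:9
cycle 4: CDB Add1=12; issue SUB r0<-Add1 // r0:Add1,r1:Add2,r2:Add3,r3:9
cycle 5: stall // r0:Add1,r1:Add2,r2:Add3,r3:9
cycle 6: stall // r0:Add1,r1:Add2,r2:Add3,r3:9
cycle 7: CDB Add2=6; issue SUB r2<-Add2 // r0:Add1,r1:6,r2:Add2,r3:9
cycle 8: stall // r0:Add1,r1:6,r2:Add2,r3:9
cycle 9: stall // r0:Add1,r1:6,r2:Add2,r3:9
cycle 10: CDB Add1=-3; issue SUB r1<-Add1 // r0:-3,r1:Add1,r2:Add2,r3:9
cycle 11: CDB Add3=15; issue MUL r1<-Mul1 // r0:-3,r1:Mul1,r2:Add2,r3:9
cycle 12: issue MUL r3<-Mul2 // r0:-3,r1:Mul1,r2:Add2,r3:Mul2
cycle 13: CDB Add2=-12 // r0:-3,r1:Mul1,r2:-12,r3:Mul2

STATUS = VALUE -12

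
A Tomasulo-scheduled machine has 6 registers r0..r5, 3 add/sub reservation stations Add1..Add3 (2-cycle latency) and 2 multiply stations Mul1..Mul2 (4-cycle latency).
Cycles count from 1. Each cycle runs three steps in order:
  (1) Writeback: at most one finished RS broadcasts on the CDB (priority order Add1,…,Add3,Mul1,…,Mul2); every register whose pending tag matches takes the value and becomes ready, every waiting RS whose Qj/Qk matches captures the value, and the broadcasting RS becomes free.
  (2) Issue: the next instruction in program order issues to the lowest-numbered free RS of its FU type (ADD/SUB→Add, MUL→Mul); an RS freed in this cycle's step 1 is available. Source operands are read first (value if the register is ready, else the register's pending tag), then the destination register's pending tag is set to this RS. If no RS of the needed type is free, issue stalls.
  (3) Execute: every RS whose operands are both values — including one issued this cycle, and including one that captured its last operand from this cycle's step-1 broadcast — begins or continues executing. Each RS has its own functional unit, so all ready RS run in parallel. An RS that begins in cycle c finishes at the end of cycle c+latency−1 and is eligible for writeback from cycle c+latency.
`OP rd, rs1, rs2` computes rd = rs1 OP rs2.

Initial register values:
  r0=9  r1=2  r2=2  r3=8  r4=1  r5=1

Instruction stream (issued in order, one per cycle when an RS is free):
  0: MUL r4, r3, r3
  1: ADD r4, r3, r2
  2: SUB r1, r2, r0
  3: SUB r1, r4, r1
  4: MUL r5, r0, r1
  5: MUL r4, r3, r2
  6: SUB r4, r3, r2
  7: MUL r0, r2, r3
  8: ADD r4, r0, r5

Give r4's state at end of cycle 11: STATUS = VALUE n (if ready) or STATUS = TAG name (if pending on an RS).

STATUS = TAG Add1

c1: issue MUL r4<-Mul1 | r0:9,r1:2,r2:2,r3:8,r4:Mul1,r5:1
c2: issue ADD r4<-Add1 | r0:9,r1:2,r2:2,r3:8,r4:Add1,r5:1
c3: issue SUB r1<-Add2 | r0:9,r1:Add2,r2:2,r3:8,r4:Add1,r5:1
c4: CDB Add1=10; issue SUB r1<-Add1 | r0:9,r1:Add1,r2:2,r3:8,r4:10,r5:1
c5: CDB Add2=-7; issue MUL r5<-Mul2 | r0:9,r1:Add1,r2:2,r3:8,r4:10,r5:Mul2
c6: CDB Mul1=64; issue MUL r4<-Mul1 | r0:9,r1:Add1,r2:2,r3:8,r4:Mul1,r5:Mul2
c7: CDB Add1=17; issue SUB r4<-Add1 | r0:9,r1:17,r2:2,r3:8,r4:Add1,r5:Mul2
c8: stall | r0:9,r1:17,r2:2,r3:8,r4:Add1,r5:Mul2
c9: CDB Add1=6; stall | r0:9,r1:17,r2:2,r3:8,r4:6,r5:Mul2
c10: CDB Mul1=16; issue MUL r0<-Mul1 | r0:Mul1,r1:17,r2:2,r3:8,r4:6,r5:Mul2
c11: CDB Mul2=153; issue ADD r4<-Add1 | r0:Mul1,r1:17,r2:2,r3:8,r4:Add1,r5:153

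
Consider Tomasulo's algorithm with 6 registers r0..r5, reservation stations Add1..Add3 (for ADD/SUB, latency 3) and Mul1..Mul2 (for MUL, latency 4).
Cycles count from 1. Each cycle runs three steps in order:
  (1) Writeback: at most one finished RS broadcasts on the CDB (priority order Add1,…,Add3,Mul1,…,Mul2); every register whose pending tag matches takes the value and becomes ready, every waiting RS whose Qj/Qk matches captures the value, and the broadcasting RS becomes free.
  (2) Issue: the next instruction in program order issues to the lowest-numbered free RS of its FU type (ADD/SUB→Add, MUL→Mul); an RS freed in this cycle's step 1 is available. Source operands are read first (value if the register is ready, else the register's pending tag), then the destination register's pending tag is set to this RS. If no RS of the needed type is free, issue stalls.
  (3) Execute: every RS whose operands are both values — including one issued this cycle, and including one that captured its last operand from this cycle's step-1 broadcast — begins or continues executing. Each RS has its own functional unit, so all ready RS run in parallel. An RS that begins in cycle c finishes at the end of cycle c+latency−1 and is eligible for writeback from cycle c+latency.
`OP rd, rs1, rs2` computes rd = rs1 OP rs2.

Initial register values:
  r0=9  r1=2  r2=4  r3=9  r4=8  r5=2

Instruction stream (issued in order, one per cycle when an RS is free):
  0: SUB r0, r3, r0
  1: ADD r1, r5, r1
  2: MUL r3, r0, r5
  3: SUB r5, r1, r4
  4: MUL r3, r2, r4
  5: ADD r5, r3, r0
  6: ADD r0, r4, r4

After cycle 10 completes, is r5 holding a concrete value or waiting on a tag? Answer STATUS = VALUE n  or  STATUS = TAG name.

c1: issue SUB r0<-Add1 | r0:Add1,r1:2,r2:4,r3:9,r4:8,r5:2
c2: issue ADD r1<-Add2 | r0:Add1,r1:Add2,r2:4,r3:9,r4:8,r5:2
c3: issue MUL r3<-Mul1 | r0:Add1,r1:Add2,r2:4,r3:Mul1,r4:8,r5:2
c4: CDB Add1=0; issue SUB r5<-Add1 | r0:0,r1:Add2,r2:4,r3:Mul1,r4:8,r5:Add1
c5: CDB Add2=4; issue MUL r3<-Mul2 | r0:0,r1:4,r2:4,r3:Mul2,r4:8,r5:Add1
c6: issue ADD r5<-Add2 | r0:0,r1:4,r2:4,r3:Mul2,r4:8,r5:Add2
c7: issue ADD r0<-Add3 | r0:Add3,r1:4,r2:4,r3:Mul2,r4:8,r5:Add2
c8: CDB Add1=-4 | r0:Add3,r1:4,r2:4,r3:Mul2,r4:8,r5:Add2
c9: CDB Mul1=0 | r0:Add3,r1:4,r2:4,r3:Mul2,r4:8,r5:Add2
c10: CDB Add3=16 | r0:16,r1:4,r2:4,r3:Mul2,r4:8,r5:Add2

STATUS = TAG Add2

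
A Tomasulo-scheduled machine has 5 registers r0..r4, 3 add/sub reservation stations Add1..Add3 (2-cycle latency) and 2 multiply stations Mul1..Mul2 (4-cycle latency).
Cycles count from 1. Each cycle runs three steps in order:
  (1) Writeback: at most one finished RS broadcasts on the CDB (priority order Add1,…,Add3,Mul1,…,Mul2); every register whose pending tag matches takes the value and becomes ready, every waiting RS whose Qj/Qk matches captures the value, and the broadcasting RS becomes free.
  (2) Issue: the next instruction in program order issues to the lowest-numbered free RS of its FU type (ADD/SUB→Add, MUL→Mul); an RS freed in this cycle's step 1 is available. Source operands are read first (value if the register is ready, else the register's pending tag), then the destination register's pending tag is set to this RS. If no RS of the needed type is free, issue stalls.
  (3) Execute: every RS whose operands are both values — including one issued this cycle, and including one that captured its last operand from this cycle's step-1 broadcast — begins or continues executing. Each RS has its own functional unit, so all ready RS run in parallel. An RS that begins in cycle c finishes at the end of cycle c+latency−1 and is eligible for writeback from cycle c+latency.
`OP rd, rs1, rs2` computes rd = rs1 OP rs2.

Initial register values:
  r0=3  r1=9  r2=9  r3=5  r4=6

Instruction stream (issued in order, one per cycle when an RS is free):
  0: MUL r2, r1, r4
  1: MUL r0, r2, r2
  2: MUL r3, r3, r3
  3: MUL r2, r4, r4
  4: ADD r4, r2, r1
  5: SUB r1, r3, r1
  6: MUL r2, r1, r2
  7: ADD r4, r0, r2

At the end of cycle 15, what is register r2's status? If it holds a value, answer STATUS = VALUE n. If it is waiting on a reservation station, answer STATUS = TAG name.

STATUS = TAG Mul2

cycle 1: issue MUL r2<-Mul1 // r0:3,r1:9,r2:Mul1,r3:5,r4:6
cycle 2: issue MUL r0<-Mul2 // r0:Mul2,r1:9,r2:Mul1,r3:5,r4:6
cycle 3: stall // r0:Mul2,r1:9,r2:Mul1,r3:5,r4:6
cycle 4: stall // r0:Mul2,r1:9,r2:Mul1,r3:5,r4:6
cycle 5: CDB Mul1=54; issue MUL r3<-Mul1 // r0:Mul2,r1:9,r2:54,r3:Mul1,r4:6
cycle 6: stall // r0:Mul2,r1:9,r2:54,r3:Mul1,r4:6
cycle 7: stall // r0:Mul2,r1:9,r2:54,r3:Mul1,r4:6
cycle 8: stall // r0:Mul2,r1:9,r2:54,r3:Mul1,r4:6
cycle 9: CDB Mul1=25; issue MUL r2<-Mul1 // r0:Mul2,r1:9,r2:Mul1,r3:25,r4:6
cycle 10: CDB Mul2=2916; issue ADD r4<-Add1 // r0:2916,r1:9,r2:Mul1,r3:25,r4:Add1
cycle 11: issue SUB r1<-Add2 // r0:2916,r1:Add2,r2:Mul1,r3:25,r4:Add1
cycle 12: issue MUL r2<-Mul2 // r0:2916,r1:Add2,r2:Mul2,r3:25,r4:Add1
cycle 13: CDB Add2=16; issue ADD r4<-Add2 // r0:2916,r1:16,r2:Mul2,r3:25,r4:Add2
cycle 14: CDB Mul1=36 // r0:2916,r1:16,r2:Mul2,r3:25,r4:Add2
cycle 15: - // r0:2916,r1:16,r2:Mul2,r3:25,r4:Add2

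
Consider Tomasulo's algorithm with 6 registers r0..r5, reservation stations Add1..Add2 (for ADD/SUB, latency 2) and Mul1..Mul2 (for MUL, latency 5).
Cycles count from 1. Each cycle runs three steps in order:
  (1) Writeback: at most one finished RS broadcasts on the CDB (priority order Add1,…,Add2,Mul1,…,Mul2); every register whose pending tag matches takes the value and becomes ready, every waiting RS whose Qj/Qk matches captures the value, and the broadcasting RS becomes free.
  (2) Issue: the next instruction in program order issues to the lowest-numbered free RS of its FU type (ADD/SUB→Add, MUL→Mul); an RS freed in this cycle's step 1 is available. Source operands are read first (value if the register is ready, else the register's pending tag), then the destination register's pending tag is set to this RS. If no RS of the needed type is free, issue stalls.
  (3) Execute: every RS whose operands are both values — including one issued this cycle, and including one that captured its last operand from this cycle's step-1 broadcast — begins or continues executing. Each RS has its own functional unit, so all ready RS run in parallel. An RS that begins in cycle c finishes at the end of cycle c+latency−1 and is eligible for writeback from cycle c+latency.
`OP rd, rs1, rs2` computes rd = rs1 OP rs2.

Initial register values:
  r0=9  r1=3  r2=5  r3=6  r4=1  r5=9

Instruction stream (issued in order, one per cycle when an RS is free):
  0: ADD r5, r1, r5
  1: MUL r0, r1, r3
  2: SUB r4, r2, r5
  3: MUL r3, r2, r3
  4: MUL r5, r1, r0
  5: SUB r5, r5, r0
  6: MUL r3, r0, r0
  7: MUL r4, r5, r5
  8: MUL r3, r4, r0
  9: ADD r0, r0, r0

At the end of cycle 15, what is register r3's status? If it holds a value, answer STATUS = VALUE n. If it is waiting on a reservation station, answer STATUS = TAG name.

cycle 1: issue ADD r5<-Add1 // r0:9,r1:3,r2:5,r3:6,r4:1,r5:Add1
cycle 2: issue MUL r0<-Mul1 // r0:Mul1,r1:3,r2:5,r3:6,r4:1,r5:Add1
cycle 3: CDB Add1=12; issue SUB r4<-Add1 // r0:Mul1,r1:3,r2:5,r3:6,r4:Add1,r5:12
cycle 4: issue MUL r3<-Mul2 // r0:Mul1,r1:3,r2:5,r3:Mul2,r4:Add1,r5:12
cycle 5: CDB Add1=-7; stall // r0:Mul1,r1:3,r2:5,r3:Mul2,r4:-7,r5:12
cycle 6: stall // r0:Mul1,r1:3,r2:5,r3:Mul2,r4:-7,r5:12
cycle 7: CDB Mul1=18; issue MUL r5<-Mul1 // r0:18,r1:3,r2:5,r3:Mul2,r4:-7,r5:Mul1
cycle 8: issue SUB r5<-Add1 // r0:18,r1:3,r2:5,r3:Mul2,r4:-7,r5:Add1
cycle 9: CDB Mul2=30; issue MUL r3<-Mul2 // r0:18,r1:3,r2:5,r3:Mul2,r4:-7,r5:Add1
cycle 10: stall // r0:18,r1:3,r2:5,r3:Mul2,r4:-7,r5:Add1
cycle 11: stall // r0:18,r1:3,r2:5,r3:Mul2,r4:-7,r5:Add1
cycle 12: CDB Mul1=54; issue MUL r4<-Mul1 // r0:18,r1:3,r2:5,r3:Mul2,r4:Mul1,r5:Add1
cycle 13: stall // r0:18,r1:3,r2:5,r3:Mul2,r4:Mul1,r5:Add1
cycle 14: CDB Add1=36; stall // r0:18,r1:3,r2:5,r3:Mul2,r4:Mul1,r5:36
cycle 15: CDB Mul2=324; issue MUL r3<-Mul2 // r0:18,r1:3,r2:5,r3:Mul2,r4:Mul1,r5:36

STATUS = TAG Mul2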